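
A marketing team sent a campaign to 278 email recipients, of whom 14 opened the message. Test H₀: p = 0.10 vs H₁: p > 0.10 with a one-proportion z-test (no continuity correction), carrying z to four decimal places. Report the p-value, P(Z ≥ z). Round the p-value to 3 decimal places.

p̂ = 14/278 = 0.05036.
Null standard error: √(0.10·0.90/278) = √0.000323741 = 0.017993.
Test statistic (full precision, shown to 4 dp): z = (14/278 − 0.10)/SE₀ ≈ -2.7589.
p-value = P(Z ≥ z) with z = -2.7589 → 0.997.

p-value = 0.997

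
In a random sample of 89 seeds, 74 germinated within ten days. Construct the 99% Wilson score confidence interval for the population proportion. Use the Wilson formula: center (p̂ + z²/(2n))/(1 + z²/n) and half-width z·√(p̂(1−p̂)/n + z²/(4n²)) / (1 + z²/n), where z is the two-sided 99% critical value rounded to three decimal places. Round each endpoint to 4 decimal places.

p̂ = 74/89 = 0.83146; z = 2.576, so z² = 6.635776.
Denominator 1 + z²/n = 1 + 6.635776/89 = 1.074559.
Adjusted center: (0.83146 + z²/(2n))/1.074559 = 0.80846.
Radicand: p̂(1−p̂)/n + z²/(4n²) = 0.001574537 + 0.000209436 = 0.001783973.
Half-width = z·√(radicand)/denom = 2.576·0.042237/1.074559 = 0.10125.
Interval: 0.80846 ± 0.10125 → (0.7072, 0.9097).

(0.7072, 0.9097)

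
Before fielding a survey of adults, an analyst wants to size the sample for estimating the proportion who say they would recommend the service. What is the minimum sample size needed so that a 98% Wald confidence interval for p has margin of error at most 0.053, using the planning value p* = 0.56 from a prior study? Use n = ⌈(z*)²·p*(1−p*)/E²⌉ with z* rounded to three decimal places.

n = 475

z* = 2.326 at the 98% level.
p*(1−p*) = 0.56·0.44 = 0.2464.
(z*)²·p*(1−p*)/E² = 5.410276·0.2464/0.002809 = 474.579.
Rounding up, n = 475.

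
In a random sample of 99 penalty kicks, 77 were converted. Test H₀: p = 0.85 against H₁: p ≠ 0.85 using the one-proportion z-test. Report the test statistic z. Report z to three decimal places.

p̂ = 77/99 = 0.77778.
SE₀ = √(0.85·0.15/99) = 0.035887.
Test statistic: z = -0.07222/0.035887 = -2.012.

z = -2.012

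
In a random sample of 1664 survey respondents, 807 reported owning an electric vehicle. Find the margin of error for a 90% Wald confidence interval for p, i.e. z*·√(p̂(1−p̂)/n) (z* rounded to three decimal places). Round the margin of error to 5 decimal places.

With x = 807 successes in n = 1664, p̂ = 0.48498.
SE(p̂) = √(0.48498·0.51502/1664) = 0.012252.
The 90% critical value is z* = 1.645.
ME = 1.645·0.012252 = 0.02015.

ME = 0.02015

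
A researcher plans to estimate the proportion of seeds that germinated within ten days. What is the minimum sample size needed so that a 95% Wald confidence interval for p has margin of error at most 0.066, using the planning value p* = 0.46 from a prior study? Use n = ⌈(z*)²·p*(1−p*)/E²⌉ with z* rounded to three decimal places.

n = 220

For 95% confidence, z* = 1.960.
p*(1−p*) = 0.2484.
Required n before rounding: 3.841600 × 0.2484 / 0.066² = 219.066.
⌈219.066⌉ = 220.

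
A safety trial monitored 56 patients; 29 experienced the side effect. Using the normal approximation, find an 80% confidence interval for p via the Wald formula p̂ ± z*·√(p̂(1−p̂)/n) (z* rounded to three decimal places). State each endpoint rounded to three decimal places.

(0.432, 0.603)

With x = 29 successes in n = 56, p̂ = 0.51786.
SE(p̂) = √(0.51786·0.48214/56) = 0.066773.
For 80% confidence, z* = 1.282.
Margin = 1.282·0.066773 = 0.08560.
So the interval runs from 0.432 to 0.603.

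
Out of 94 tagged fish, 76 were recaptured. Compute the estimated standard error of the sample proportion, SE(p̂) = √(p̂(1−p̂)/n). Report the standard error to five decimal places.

The sample proportion is 76/94 = 0.80851.
p̂(1−p̂) = 0.80851·0.19149 = 0.154822.
SE = √(0.154822/94) = √0.001647043 = 0.04058.

SE = 0.04058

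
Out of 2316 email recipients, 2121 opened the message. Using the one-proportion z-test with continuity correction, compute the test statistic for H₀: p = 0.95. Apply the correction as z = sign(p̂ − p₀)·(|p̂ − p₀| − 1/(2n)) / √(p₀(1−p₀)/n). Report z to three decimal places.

With x = 2121 successes in n = 2316, p̂ = 0.91580. p̂ − p₀ = -0.034197.
1/(2n) = 0.000216.
Corrected numerator: |-0.034197| − 0.000216 = 0.033981.
Null standard error: √(0.95·0.05/2316) = √0.000020509 = 0.004529.
z = (−)0.033981/0.004529 = -7.503.

z = -7.503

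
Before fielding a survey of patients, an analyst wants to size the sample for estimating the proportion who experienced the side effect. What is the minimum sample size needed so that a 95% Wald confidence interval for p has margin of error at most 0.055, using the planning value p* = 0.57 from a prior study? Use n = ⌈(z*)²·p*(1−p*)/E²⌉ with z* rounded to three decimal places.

n = 312

z* = 1.960 at the 95% level.
p*(1−p*) = 0.2451.
Required n before rounding: 3.841600 × 0.2451 / 0.055² = 311.265.
Rounding up, n = 312.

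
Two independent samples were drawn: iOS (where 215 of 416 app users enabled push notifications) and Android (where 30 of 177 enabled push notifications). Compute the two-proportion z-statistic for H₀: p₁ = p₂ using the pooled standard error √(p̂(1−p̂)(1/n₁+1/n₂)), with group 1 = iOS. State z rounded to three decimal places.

Sample proportions: p̂₁ = 215/416 = 0.51683 and p̂₂ = 30/177 = 0.16949.
Pooling: p̂ = 245/593 = 0.41315.
SE = √[p̂(1−p̂)(1/n₁+1/n₂)] = √[0.41315·0.58685·(1/416+1/177)] ≈ 0.044189.
z = 0.34734/0.044189 = 7.860.

z = 7.860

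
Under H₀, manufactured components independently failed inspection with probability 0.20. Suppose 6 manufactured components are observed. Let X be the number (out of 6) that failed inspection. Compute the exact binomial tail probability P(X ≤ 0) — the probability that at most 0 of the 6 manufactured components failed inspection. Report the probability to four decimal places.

P = 0.2621

X is binomial with n = 6 and p = 0.20.
P(X ≤ 0) = C(6,0)·0.20^0·0.80^6.
= 0.262144 = 0.2621.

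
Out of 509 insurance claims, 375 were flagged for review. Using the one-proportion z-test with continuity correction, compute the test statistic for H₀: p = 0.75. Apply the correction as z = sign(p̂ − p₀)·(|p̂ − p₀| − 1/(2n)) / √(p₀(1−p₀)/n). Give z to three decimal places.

With x = 375 successes in n = 509, p̂ = 0.73674. p̂ − p₀ = -0.013261.
Continuity correction 1/(2n) = 1/1018 = 0.000982.
Corrected numerator: |-0.013261| − 0.000982 = 0.012279.
Null standard error: √(0.75·0.25/509) = √0.000368369 = 0.019193.
z = −0.012279/0.019193 = -0.640.

z = -0.640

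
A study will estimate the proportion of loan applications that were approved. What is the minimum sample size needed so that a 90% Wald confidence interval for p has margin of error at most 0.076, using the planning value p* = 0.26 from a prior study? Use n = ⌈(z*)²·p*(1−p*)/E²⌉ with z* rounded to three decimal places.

The 90% critical value is z* = 1.645.
p*(1−p*) = 0.26·0.74 = 0.1924.
(z*)²·p*(1−p*)/E² = 2.706025·0.1924/0.005776 = 90.138.
⌈90.138⌉ = 91.

n = 91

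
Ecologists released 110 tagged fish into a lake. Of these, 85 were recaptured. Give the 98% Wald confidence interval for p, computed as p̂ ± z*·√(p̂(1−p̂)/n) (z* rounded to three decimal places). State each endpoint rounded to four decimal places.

p̂ = 85/110 = 0.77273.
SE(p̂) = √(0.77273·0.22727/110) = 0.039957.
The 98% critical value is z* = 2.326.
Margin of error: 2.326 × 0.039957 = 0.09294.
Interval: 0.77273 ± 0.09294 → (0.6798, 0.8657).

(0.6798, 0.8657)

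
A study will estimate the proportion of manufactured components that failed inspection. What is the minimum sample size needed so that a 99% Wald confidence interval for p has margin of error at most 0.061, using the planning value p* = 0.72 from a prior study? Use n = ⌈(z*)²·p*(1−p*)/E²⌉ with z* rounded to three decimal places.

For 99% confidence, z* = 2.576.
p*(1−p*) = 0.72·0.28 = 0.2016.
Required n before rounding: 6.635776 × 0.2016 / 0.061² = 359.520.
⌈359.520⌉ = 360.

n = 360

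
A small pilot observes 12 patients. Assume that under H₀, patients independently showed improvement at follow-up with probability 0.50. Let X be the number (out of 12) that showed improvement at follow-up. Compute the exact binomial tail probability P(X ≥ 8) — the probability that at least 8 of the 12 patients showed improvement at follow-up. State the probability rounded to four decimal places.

P = 0.1938

X ~ Binomial(n=12, p=0.50).
P(X ≥ 8) = Σ_{j=8}^{12} C(12,j)·0.50^j·0.50^{12−j}.
= 0.120850 + 0.053711 + 0.016113 + 0.002930 + 0.000244 = 0.1938.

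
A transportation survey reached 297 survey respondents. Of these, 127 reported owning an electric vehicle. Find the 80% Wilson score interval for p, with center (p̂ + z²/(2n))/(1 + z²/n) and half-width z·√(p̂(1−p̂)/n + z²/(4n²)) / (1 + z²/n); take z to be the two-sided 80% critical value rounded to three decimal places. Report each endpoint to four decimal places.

Here p̂ = 127/297 = 0.42761 and z = 1.282 (z² = 1.643524).
1 + z²/n = 1.005534.
Center = (0.42761 + 0.002767)/1.005534 = 0.42801.
Radicand: p̂(1−p̂)/n + z²/(4n²) = 0.000824106 + 0.000004658 = 0.000828764.
Half-width = z·√(radicand)/denom = 1.282·0.028788/1.005534 = 0.03670.
Interval: 0.42801 ± 0.03670 → (0.3913, 0.4647).

(0.3913, 0.4647)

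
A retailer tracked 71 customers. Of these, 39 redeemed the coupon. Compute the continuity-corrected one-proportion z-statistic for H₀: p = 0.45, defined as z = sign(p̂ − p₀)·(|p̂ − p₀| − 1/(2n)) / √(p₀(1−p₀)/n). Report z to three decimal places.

p̂ = 39/71 = 0.54930. p̂ − p₀ = 0.099296.
1/(2n) = 0.007042.
Corrected numerator: |0.099296| − 0.007042 = 0.092254.
Null standard error: √(0.45·0.55/71) = √0.003485915 = 0.059042.
z = +0.092254/0.059042 = 1.563.

z = 1.563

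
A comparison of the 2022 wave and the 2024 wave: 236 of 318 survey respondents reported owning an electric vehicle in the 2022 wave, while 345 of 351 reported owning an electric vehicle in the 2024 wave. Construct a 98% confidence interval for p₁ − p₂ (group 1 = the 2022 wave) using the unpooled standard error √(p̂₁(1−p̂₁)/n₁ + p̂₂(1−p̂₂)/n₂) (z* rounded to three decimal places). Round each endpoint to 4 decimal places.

(-0.3001, -0.1815)

p̂₁ = 236/318 = 0.74214, p̂₂ = 345/351 = 0.98291; p̂₁ − p̂₂ = -0.24077.
Unpooled SE = √(p̂₁(1−p̂₁)/n₁ + p̂₂(1−p̂₂)/n₂) = √(0.000601789 + 0.000047868) = 0.025488.
For 98% confidence, z* = 2.326. Margin = 2.326·0.025488 = 0.05929.
So the interval runs from -0.3001 to -0.1815.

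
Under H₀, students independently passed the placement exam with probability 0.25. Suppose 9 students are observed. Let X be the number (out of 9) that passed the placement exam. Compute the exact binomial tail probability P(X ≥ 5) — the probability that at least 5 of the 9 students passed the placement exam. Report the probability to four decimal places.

X ~ Binomial(n=9, p=0.25).
P(X ≥ 5) = Σ_{j=5}^{9} C(9,j)·0.25^j·0.75^{9−j}.
= 0.038933 + 0.008652 + 0.001236 + 0.000103 + 0.000004 = 0.0489.

P = 0.0489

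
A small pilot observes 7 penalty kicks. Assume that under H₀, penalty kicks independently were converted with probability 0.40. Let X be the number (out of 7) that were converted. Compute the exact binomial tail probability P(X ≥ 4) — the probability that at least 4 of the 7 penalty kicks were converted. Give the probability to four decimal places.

P = 0.2898

X ~ Binomial(n=7, p=0.40).
P(X ≥ 4) = C(7,4)·0.40^4·0.60^3 + C(7,5)·0.40^5·0.60^2 + C(7,6)·0.40^6·0.60^1 + C(7,7)·0.40^7·0.60^0.
= 0.193536 + 0.077414 + 0.017203 + 0.001638 = 0.2898.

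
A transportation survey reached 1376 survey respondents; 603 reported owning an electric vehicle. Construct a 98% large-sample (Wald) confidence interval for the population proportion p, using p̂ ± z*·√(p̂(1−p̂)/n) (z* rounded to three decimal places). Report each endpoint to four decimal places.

(0.4071, 0.4693)

The sample proportion is 603/1376 = 0.43823.
SE(p̂) = √(0.43823·0.56177/1376) = 0.013376.
The 98% critical value is z* = 2.326.
Margin of error: 2.326 × 0.013376 = 0.03111.
So the interval runs from 0.4071 to 0.4693.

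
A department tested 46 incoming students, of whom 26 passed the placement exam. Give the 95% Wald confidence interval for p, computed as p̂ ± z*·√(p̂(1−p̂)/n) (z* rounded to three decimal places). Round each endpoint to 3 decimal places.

(0.422, 0.708)

With x = 26 successes in n = 46, p̂ = 0.56522.
Standard error of p̂: √(0.245747/46) = √0.005342319 = 0.073091.
The 95% critical value is z* = 1.960.
Margin of error: 1.960 × 0.073091 = 0.14326.
CI: 0.56522 ± 0.14326 = (0.422, 0.708).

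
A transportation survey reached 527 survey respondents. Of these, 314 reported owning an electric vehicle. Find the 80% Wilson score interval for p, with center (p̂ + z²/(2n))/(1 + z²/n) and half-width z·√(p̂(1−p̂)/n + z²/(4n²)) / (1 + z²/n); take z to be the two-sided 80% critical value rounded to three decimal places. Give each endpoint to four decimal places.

(0.5682, 0.6229)

p̂ = 314/527 = 0.59583; z = 1.282, so z² = 1.643524.
Denominator 1 + z²/n = 1 + 1.643524/527 = 1.003119.
Adjusted center: (0.59583 + z²/(2n))/1.003119 = 0.59553.
Radicand: p̂(1−p̂)/n + z²/(4n²) = 0.000456959 + 0.000001479 = 0.000458438.
Half-width = z·√(radicand)/denom = 1.282·0.021411/1.003119 = 0.02736.
CI: 0.59553 ± 0.02736 = (0.5682, 0.6229).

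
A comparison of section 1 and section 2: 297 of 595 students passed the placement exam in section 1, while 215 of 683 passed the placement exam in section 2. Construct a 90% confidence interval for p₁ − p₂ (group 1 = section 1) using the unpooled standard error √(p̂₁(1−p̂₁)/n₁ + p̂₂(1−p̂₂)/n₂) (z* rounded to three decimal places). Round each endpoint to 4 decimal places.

p̂₁ = 0.49916, p̂₂ = 0.31479, so the observed difference is 0.18437.
Unpooled SE = √(p̂₁(1−p̂₁)/n₁ + p̂₂(1−p̂₂)/n₂) = √(0.000420167 + 0.000315807) = 0.027129.
The 90% critical value is z* = 1.645. Margin = 1.645·0.027129 = 0.04463.
CI: 0.18437 ± 0.04463 = (0.1397, 0.2290).

(0.1397, 0.2290)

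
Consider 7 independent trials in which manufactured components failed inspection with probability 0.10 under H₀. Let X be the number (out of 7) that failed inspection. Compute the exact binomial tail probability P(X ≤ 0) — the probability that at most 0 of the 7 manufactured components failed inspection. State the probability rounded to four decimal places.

X is binomial with n = 7 and p = 0.10.
P(X ≤ 0) = C(7,0)·0.10^0·0.90^7.
= 0.478297 = 0.4783.

P = 0.4783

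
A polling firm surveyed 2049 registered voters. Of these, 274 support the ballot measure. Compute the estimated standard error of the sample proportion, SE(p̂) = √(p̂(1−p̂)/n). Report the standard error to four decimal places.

SE = 0.0075

With x = 274 successes in n = 2049, p̂ = 0.13372.
p̂(1−p̂) = 0.13372·0.86628 = 0.115839.
Dividing by n and taking the root: √0.000056534 = 0.0075.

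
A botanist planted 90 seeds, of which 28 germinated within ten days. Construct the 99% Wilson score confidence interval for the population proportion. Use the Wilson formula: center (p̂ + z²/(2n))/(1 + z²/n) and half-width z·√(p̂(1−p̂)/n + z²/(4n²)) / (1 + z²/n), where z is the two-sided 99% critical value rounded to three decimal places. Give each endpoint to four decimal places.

p̂ = 28/90 = 0.31111; z = 2.576, so z² = 6.635776.
1 + z²/n = 1.073731.
Center = (0.31111 + 0.036865)/1.073731 = 0.32408.
Radicand: p̂(1−p̂)/n + z²/(4n²) = 0.002381344 + 0.000204808 = 0.002586152.
Half-width = z·√(radicand)/denom = 2.576·0.050854/1.073731 = 0.12200.
Interval: 0.32408 ± 0.12200 → (0.2021, 0.4461).

(0.2021, 0.4461)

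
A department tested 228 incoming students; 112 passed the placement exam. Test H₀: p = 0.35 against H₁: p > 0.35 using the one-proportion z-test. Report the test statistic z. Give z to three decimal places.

z = 4.471

p̂ = 112/228 = 0.49123.
Null standard error: √(0.35·0.65/228) = √0.000997807 = 0.031588.
z = (p̂ − p₀)/SE = (0.49123 − 0.35)/0.031588 = 4.471.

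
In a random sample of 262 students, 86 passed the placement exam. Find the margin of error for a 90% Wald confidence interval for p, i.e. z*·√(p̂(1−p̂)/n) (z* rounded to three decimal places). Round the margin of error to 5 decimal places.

The sample proportion is 86/262 = 0.32824.
SE(p̂) = √(0.32824·0.67176/262) = 0.029010.
The 90% critical value is z* = 1.645.
Margin of error = z*·SE = 1.645 × 0.029010 = 0.04772.

ME = 0.04772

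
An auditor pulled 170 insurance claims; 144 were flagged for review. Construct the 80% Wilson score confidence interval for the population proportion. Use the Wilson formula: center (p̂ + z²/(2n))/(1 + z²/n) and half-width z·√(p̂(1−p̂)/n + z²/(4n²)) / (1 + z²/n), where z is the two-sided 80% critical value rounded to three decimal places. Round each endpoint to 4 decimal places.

(0.8084, 0.8791)

Here p̂ = 144/170 = 0.84706 and z = 1.282 (z² = 1.643524).
Denominator 1 + z²/n = 1 + 1.643524/170 = 1.009668.
Center = (0.84706 + 0.004834)/1.009668 = 0.84374.
Radicand: p̂(1−p̂)/n + z²/(4n²) = 0.000762060 + 0.000014217 = 0.000776277.
Half-width = 1.282·√0.000776277/1.009668 = 0.03538.
Interval: 0.84374 ± 0.03538 → (0.8084, 0.8791).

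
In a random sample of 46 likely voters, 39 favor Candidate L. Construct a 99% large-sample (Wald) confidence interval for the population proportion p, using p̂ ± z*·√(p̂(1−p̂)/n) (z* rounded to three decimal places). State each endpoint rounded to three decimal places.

The sample proportion is 39/46 = 0.84783.
SE = √(p̂(1−p̂)/n) = √(0.129017/46) = 0.052960.
z* = 2.576 at the 99% level.
Margin of error: 2.576 × 0.052960 = 0.13642.
So the interval runs from 0.711 to 0.984.

(0.711, 0.984)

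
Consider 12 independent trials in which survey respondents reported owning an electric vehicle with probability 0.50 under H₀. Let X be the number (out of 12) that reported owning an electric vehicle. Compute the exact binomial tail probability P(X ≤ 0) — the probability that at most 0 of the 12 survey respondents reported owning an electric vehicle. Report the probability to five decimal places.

P = 0.00024

X is binomial with n = 12 and p = 0.50.
P(X ≤ 0) = C(12,0)·0.50^0·0.50^12.
= 0.000244 = 0.00024.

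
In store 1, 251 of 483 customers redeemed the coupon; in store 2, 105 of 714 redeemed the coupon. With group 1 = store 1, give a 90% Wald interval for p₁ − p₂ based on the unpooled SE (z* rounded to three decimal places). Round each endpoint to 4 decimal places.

(0.3293, 0.4159)

p̂₁ = 251/483 = 0.51967, p̂₂ = 105/714 = 0.14706; p̂₁ − p̂₂ = 0.37261.
Unpooled SE = √(p̂₁(1−p̂₁)/n₁ + p̂₂(1−p̂₂)/n₂) = √(0.000516797 + 0.000175676) = 0.026315.
For 90% confidence, z* = 1.645. Margin = 1.645·0.026315 = 0.04329.
So the interval runs from 0.3293 to 0.4159.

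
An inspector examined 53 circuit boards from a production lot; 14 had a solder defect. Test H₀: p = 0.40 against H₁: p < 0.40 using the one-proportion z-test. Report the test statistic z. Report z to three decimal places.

p̂ = 14/53 = 0.26415.
SE₀ = √(0.40·0.60/53) = 0.067293.
z = (p̂ − p₀)/SE = (0.26415 − 0.40)/0.067293 = -2.019.

z = -2.019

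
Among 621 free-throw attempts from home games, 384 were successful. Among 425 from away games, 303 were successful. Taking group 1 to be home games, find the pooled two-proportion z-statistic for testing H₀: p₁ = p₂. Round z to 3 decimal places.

z = -3.164

p̂₁ = 384/621 = 0.61836, p̂₂ = 303/425 = 0.71294.
Pooling: p̂ = 687/1046 = 0.65679.
SE = √[p̂(1−p̂)(1/n₁+1/n₂)] = √[0.65679·0.34321·(1/621+1/425)] ≈ 0.029890.
z = -0.09458/0.029890 = -3.164.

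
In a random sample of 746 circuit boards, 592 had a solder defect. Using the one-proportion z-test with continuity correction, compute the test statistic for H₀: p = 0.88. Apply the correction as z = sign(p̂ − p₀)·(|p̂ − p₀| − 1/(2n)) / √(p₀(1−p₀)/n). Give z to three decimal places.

z = -7.208

p̂ = 592/746 = 0.79357. p̂ − p₀ = -0.086434.
1/(2n) = 0.000670.
Corrected numerator: |-0.086434| − 0.000670 = 0.085764.
Under H₀, SE = √(p₀(1−p₀)/n) = √(0.88·0.12/746) = √0.000141555 = 0.011898.
z = (−)0.085764/0.011898 = -7.208.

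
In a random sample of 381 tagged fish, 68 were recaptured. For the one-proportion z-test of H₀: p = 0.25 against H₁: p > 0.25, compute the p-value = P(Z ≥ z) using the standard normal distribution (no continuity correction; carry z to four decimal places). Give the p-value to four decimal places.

p-value = 0.9994

With x = 68 successes in n = 381, p̂ = 0.17848.
Under H₀, SE = √(p₀(1−p₀)/n) = √(0.25·0.75/381) = √0.000492126 = 0.022184.
z = (p̂ − p₀)/SE = (68/381 − 0.25)/0.022184 ≈ -3.2241.
From the standard normal, P(Z ≥ z) = 0.9994.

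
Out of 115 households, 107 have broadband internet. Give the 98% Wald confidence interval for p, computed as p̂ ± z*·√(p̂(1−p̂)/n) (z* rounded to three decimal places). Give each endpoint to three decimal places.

Sample proportion p̂ = 107/115 = 0.93043.
SE = √(p̂(1−p̂)/n) = √(0.064726/115) = 0.023724.
The 98% critical value is z* = 2.326.
Margin = 2.326·0.023724 = 0.05518.
CI: 0.93043 ± 0.05518 = (0.875, 0.986).

(0.875, 0.986)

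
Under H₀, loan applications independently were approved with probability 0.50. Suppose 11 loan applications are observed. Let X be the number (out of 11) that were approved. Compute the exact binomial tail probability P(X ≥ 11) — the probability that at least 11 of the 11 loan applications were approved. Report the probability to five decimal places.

X ~ Binomial(n=11, p=0.50).
P(X ≥ 11) = C(11,11)·0.50^11·0.50^0.
= 0.000488 = 0.00049.

P = 0.00049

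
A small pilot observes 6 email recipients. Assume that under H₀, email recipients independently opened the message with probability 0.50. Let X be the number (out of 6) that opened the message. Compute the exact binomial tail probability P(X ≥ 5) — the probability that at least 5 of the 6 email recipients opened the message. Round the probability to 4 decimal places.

P = 0.1094

X ~ Binomial(n=6, p=0.50).
P(X ≥ 5) = C(6,5)·0.50^5·0.50^1 + C(6,6)·0.50^6·0.50^0.
= 0.093750 + 0.015625 = 0.1094.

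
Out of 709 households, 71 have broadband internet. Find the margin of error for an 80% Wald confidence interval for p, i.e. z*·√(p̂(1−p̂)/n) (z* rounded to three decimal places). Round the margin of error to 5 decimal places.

Sample proportion p̂ = 71/709 = 0.10014.
Standard error of p̂: √(0.090113/709) = √0.000127098 = 0.011274.
The 80% critical value is z* = 1.282.
So ME = 0.01445.

ME = 0.01445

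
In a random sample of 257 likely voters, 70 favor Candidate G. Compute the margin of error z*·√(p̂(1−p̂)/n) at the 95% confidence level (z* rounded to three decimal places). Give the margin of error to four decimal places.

The sample proportion is 70/257 = 0.27237.
SE(p̂) = √(0.27237·0.72763/257) = 0.027770.
For 95% confidence, z* = 1.960.
So ME = 0.0544.

ME = 0.0544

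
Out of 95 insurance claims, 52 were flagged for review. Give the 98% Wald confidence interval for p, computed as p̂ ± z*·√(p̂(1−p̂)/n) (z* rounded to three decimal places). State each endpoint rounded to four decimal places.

The sample proportion is 52/95 = 0.54737.
SE(p̂) = √(0.54737·0.45263/95) = 0.051068.
For 98% confidence, z* = 2.326.
Margin = 2.326·0.051068 = 0.11878.
So the interval runs from 0.4286 to 0.6662.

(0.4286, 0.6662)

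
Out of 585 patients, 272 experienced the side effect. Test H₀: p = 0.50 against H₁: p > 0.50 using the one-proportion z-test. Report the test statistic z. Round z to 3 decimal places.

p̂ = 272/585 = 0.46496.
Null standard error: √(0.50·0.50/585) = √0.000427350 = 0.020672.
z = (p̂ − p₀)/SE = (0.46496 − 0.50)/0.020672 = -1.695.

z = -1.695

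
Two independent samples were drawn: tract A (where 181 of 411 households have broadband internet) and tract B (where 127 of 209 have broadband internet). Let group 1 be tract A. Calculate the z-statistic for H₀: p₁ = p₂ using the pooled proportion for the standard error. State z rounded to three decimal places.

z = -3.938

p̂₁ = 181/411 = 0.44039, p̂₂ = 127/209 = 0.60766.
Pooling: p̂ = 308/620 = 0.49677.
SE = √[p̂(1−p̂)(1/n₁+1/n₂)] = √[0.49677·0.50323·(1/411+1/209)] ≈ 0.042478.
z = -0.16727/0.042478 = -3.938.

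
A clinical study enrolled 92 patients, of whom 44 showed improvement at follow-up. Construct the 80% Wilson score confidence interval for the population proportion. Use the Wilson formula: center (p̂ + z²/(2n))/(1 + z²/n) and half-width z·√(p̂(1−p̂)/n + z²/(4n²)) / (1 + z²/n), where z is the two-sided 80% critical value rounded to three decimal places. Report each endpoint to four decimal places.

(0.4125, 0.5448)

p̂ = 44/92 = 0.47826; z = 1.282, so z² = 1.643524.
Denominator 1 + z²/n = 1 + 1.643524/92 = 1.017864.
Adjusted center: (0.47826 + z²/(2n))/1.017864 = 0.47864.
Radicand: p̂(1−p̂)/n + z²/(4n²) = 0.002712254 + 0.000048545 = 0.002760799.
Half-width = z·√(radicand)/denom = 1.282·0.052543/1.017864 = 0.06618.
CI: 0.47864 ± 0.06618 = (0.4125, 0.5448).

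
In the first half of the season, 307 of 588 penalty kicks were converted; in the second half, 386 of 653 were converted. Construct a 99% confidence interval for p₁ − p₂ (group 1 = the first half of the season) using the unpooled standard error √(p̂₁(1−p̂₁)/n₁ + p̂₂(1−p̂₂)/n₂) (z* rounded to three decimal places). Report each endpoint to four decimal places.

p̂₁ = 307/588 = 0.52211, p̂₂ = 386/653 = 0.59112; p̂₁ − p̂₂ = -0.06901.
Unpooled SE = √(p̂₁(1−p̂₁)/n₁ + p̂₂(1−p̂₂)/n₂) = √(0.000424339 + 0.000370134) = 0.028186.
For 99% confidence, z* = 2.576. Margin = 2.576·0.028186 = 0.07261.
CI: -0.06901 ± 0.07261 = (-0.1416, 0.0036).

(-0.1416, 0.0036)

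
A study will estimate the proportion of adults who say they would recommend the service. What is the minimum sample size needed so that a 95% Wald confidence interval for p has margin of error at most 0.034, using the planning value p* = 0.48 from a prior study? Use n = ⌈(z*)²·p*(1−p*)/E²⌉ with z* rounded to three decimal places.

z* = 1.960 at the 95% level.
p*(1−p*) = 0.48·0.52 = 0.2496.
(z*)²·p*(1−p*)/E² = 3.841600·0.2496/0.001156 = 829.467.
⌈829.467⌉ = 830.

n = 830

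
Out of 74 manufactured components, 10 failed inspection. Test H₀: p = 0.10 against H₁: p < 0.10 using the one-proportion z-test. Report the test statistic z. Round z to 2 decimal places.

With x = 10 successes in n = 74, p̂ = 0.13514.
Null standard error: √(0.10·0.90/74) = √0.001216216 = 0.034874.
z = (0.13514 − 0.10)/0.034874 = 0.03514/0.034874 = 1.01.

z = 1.01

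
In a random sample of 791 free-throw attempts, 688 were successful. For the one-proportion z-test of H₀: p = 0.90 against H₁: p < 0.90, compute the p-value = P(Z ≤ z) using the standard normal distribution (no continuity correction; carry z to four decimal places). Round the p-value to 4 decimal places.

With x = 688 successes in n = 791, p̂ = 0.86979.
Under H₀, SE = √(p₀(1−p₀)/n) = √(0.90·0.10/791) = √0.000113780 = 0.010667.
z = (p̂ − p₀)/SE = (688/791 − 0.90)/0.010667 ≈ -2.8326.
p-value = P(Z ≤ z) with z = -2.8326 → 0.0023.

p-value = 0.0023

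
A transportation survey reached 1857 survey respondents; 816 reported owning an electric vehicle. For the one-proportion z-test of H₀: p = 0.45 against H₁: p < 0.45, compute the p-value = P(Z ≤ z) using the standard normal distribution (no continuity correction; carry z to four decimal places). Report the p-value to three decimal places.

With x = 816 successes in n = 1857, p̂ = 0.43942.
SE₀ = √(0.45·0.55/1857) = 0.011545.
z = (p̂ − p₀)/SE = (816/1857 − 0.45)/0.011545 ≈ -0.9166.
From the standard normal, P(Z ≤ z) = 0.180.

p-value = 0.180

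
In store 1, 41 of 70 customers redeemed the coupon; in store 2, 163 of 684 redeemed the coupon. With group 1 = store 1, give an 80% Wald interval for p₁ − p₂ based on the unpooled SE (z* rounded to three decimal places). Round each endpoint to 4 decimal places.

p̂₁ = 41/70 = 0.58571, p̂₂ = 163/684 = 0.23830; p̂₁ − p̂₂ = 0.34741.
SE = √(0.003466472 + 0.000265373) = √0.003731845 = 0.061089.
The 80% critical value is z* = 1.282. Margin of error = 0.07832.
CI: 0.34741 ± 0.07832 = (0.2691, 0.4257).

(0.2691, 0.4257)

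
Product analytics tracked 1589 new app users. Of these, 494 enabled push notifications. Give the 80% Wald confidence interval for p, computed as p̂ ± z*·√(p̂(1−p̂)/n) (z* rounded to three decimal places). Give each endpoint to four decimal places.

(0.2960, 0.3258)

Sample proportion p̂ = 494/1589 = 0.31089.
SE = √(p̂(1−p̂)/n) = √(0.214236/1589) = 0.011611.
z* = 1.282 at the 80% level.
Margin of error: 1.282 × 0.011611 = 0.01489.
Interval: 0.31089 ± 0.01489 → (0.2960, 0.3258).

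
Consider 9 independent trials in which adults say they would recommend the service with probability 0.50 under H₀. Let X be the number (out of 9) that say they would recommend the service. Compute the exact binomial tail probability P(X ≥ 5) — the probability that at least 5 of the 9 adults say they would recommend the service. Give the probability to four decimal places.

P = 0.5000

X ~ Binomial(n=9, p=0.50).
P(X ≥ 5) = Σ_{j=5}^{9} C(9,j)·0.50^j·0.50^{9−j}.
= 0.246094 + 0.164062 + 0.070312 + 0.017578 + 0.001953 = 0.5000.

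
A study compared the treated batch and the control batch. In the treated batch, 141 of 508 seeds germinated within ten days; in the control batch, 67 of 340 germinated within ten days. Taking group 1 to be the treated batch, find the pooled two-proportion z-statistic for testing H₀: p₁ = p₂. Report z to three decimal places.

p̂₁ = 141/508 = 0.27756, p̂₂ = 67/340 = 0.19706.
Pooling: p̂ = 208/848 = 0.24528.
Pooled SE = √[0.1851193·0.00490968] ≈ 0.030148.
z = (p̂₁ − p̂₂)/SE = (0.27756 − 0.19706)/0.030148 = 0.08050/0.030148 = 2.670.

z = 2.670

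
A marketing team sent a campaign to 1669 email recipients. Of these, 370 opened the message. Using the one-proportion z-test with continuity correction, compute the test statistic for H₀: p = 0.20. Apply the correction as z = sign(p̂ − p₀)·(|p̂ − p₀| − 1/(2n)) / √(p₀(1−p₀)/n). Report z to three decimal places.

Sample proportion p̂ = 370/1669 = 0.22169. p̂ − p₀ = 0.021690.
1/(2n) = 0.000300.
Corrected numerator: |0.021690| − 0.000300 = 0.021390.
Under H₀, SE = √(p₀(1−p₀)/n) = √(0.20·0.80/1669) = √0.000095866 = 0.009791.
z = +0.021390/0.009791 = 2.185.

z = 2.185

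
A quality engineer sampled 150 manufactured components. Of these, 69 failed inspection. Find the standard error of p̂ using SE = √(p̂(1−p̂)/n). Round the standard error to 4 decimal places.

SE = 0.0407

The sample proportion is 69/150 = 0.46000.
p̂(1−p̂) = 0.46000·0.54000 = 0.248400.
SE = √(0.248400/150) = 0.0407.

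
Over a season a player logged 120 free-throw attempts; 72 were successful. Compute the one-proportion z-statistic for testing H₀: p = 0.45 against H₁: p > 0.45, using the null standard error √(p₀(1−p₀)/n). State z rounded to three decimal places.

z = 3.303

p̂ = 72/120 = 0.60000.
SE₀ = √(0.45·0.55/120) = 0.045415.
Test statistic: z = 0.15000/0.045415 = 3.303.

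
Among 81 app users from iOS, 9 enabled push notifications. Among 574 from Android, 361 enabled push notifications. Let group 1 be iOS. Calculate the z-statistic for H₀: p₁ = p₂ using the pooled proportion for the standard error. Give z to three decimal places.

p̂₁ = 9/81 = 0.11111, p̂₂ = 361/574 = 0.62892.
Pooled p̂ = (9+361)/(81+574) = 370/655 = 0.56489.
SE = √[p̂(1−p̂)(1/n₁+1/n₂)] = √[0.56489·0.43511·(1/81+1/574)] ≈ 0.058844.
z = (p̂₁ − p̂₂)/SE = (0.11111 − 0.62892)/0.058844 = -0.51781/0.058844 = -8.800.

z = -8.800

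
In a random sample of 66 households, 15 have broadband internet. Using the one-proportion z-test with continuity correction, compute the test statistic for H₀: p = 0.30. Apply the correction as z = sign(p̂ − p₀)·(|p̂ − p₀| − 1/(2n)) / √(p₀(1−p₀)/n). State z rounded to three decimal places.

Sample proportion p̂ = 15/66 = 0.22727. p̂ − p₀ = -0.072727.
Continuity correction 1/(2n) = 1/132 = 0.007576.
Corrected numerator: |-0.072727| − 0.007576 = 0.065151.
Null standard error: √(0.30·0.70/66) = √0.003181818 = 0.056408.
z = −0.065151/0.056408 = -1.155.

z = -1.155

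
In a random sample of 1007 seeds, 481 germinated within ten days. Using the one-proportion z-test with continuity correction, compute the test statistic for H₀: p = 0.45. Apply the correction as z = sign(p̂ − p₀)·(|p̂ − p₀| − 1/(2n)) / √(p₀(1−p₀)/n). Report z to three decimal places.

The sample proportion is 481/1007 = 0.47766. p̂ − p₀ = 0.027656.
Continuity correction 1/(2n) = 1/2014 = 0.000497.
Corrected numerator: |0.027656| − 0.000497 = 0.027159.
SE₀ = √(0.45·0.55/1007) = 0.015677.
z = +0.027159/0.015677 = 1.732.

z = 1.732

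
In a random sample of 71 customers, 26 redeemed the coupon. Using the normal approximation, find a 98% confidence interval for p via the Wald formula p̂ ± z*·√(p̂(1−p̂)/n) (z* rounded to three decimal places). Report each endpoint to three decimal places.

(0.233, 0.499)

p̂ = 26/71 = 0.36620.
SE(p̂) = √(0.36620·0.63380/71) = 0.057175.
z* = 2.326 at the 98% level.
Margin of error: 2.326 × 0.057175 = 0.13299.
Interval: 0.36620 ± 0.13299 → (0.233, 0.499).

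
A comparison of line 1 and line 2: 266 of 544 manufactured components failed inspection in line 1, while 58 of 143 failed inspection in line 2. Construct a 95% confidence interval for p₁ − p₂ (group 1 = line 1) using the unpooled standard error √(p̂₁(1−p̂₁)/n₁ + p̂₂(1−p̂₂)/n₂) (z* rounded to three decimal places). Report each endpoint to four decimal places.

p̂₁ = 266/544 = 0.48897, p̂₂ = 58/143 = 0.40559; p̂₁ − p̂₂ = 0.08338.
Unpooled SE = √(p̂₁(1−p̂₁)/n₁ + p̂₂(1−p̂₂)/n₂) = √(0.000459335 + 0.001685927) = 0.046317.
For 95% confidence, z* = 1.960. Margin = 1.960·0.046317 = 0.09078.
So the interval runs from -0.0074 to 0.1742.

(-0.0074, 0.1742)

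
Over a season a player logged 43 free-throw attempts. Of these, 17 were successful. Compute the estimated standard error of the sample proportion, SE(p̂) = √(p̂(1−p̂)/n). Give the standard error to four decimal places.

With x = 17 successes in n = 43, p̂ = 0.39535.
p̂(1−p̂) = 0.39535·0.60465 = 0.239048.
SE = √(0.239048/43) = 0.0746.

SE = 0.0746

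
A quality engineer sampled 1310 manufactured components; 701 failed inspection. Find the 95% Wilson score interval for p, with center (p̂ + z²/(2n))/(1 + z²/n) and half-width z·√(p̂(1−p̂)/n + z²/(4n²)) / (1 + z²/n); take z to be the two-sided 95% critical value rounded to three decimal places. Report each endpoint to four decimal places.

(0.5080, 0.5620)

Here p̂ = 701/1310 = 0.53511 and z = 1.960 (z² = 3.841600).
Denominator 1 + z²/n = 1 + 3.841600/1310 = 1.002933.
Center = (0.53511 + 0.001466)/1.002933 = 0.53501.
Radicand: p̂(1−p̂)/n + z²/(4n²) = 0.000189898 + 0.000000560 = 0.000190458.
Half-width = 1.960·√0.000190458/1.002933 = 0.02697.
So the interval runs from 0.5080 to 0.5620.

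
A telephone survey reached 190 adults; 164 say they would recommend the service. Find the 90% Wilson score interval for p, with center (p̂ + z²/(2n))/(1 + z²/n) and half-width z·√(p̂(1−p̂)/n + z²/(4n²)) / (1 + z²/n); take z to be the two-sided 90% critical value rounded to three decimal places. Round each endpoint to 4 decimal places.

Here p̂ = 164/190 = 0.86316 and z = 1.645 (z² = 2.706025).
1 + z²/n = 1.014242.
Adjusted center: (0.86316 + z²/(2n))/1.014242 = 0.85806.
Radicand: p̂(1−p̂)/n + z²/(4n²) = 0.000621665 + 0.000018740 = 0.000640405.
Half-width = z·√(radicand)/denom = 1.645·0.025306/1.014242 = 0.04104.
Interval: 0.85806 ± 0.04104 → (0.8170, 0.8991).

(0.8170, 0.8991)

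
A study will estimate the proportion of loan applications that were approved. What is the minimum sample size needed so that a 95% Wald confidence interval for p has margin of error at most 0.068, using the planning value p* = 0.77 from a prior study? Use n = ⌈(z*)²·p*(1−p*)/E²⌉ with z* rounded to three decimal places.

n = 148

The 95% critical value is z* = 1.960.
p*(1−p*) = 0.1771.
Required n before rounding: 3.841600 × 0.1771 / 0.068² = 147.134.
Rounding up, n = 148.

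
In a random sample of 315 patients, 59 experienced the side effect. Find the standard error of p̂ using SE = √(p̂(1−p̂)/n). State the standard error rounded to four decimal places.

SE = 0.0220

p̂ = 59/315 = 0.18730.
p̂(1−p̂) = 0.152219.
Dividing by n and taking the root: √0.000483235 = 0.0220.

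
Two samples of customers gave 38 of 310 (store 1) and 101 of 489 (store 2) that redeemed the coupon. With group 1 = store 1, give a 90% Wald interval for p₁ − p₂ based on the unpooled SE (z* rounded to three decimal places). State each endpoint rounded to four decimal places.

(-0.1269, -0.0410)

p̂₁ = 0.12258, p̂₂ = 0.20654, so the observed difference is -0.08396.
SE = √(0.000346950 + 0.000335140) = √0.000682090 = 0.026117.
For 90% confidence, z* = 1.645. Margin = 1.645·0.026117 = 0.04296.
So the interval runs from -0.1269 to -0.0410.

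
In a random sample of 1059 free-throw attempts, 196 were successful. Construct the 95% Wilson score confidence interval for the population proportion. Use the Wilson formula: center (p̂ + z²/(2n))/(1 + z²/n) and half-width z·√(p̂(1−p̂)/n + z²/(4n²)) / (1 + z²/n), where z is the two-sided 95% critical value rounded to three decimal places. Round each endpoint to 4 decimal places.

Here p̂ = 196/1059 = 0.18508 and z = 1.960 (z² = 3.841600).
1 + z²/n = 1.003628.
Center = (0.18508 + 0.001814)/1.003628 = 0.18622.
Radicand: p̂(1−p̂)/n + z²/(4n²) = 0.000142423 + 0.000000856 = 0.000143279.
Half-width = z·√(radicand)/denom = 1.960·0.011970/1.003628 = 0.02338.
CI: 0.18622 ± 0.02338 = (0.1628, 0.2096).

(0.1628, 0.2096)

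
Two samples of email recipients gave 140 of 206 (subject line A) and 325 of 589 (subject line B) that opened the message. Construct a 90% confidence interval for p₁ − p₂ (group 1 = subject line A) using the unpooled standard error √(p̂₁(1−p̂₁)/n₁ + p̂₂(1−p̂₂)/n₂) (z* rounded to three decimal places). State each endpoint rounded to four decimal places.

p̂₁ = 0.67961, p̂₂ = 0.55178, so the observed difference is 0.12783.
Unpooled SE = √(p̂₁(1−p̂₁)/n₁ + p̂₂(1−p̂₂)/n₂) = √(0.001056989 + 0.000419896) = 0.038430.
For 90% confidence, z* = 1.645. Margin of error = 0.06322.
CI: 0.12783 ± 0.06322 = (0.0646, 0.1910).

(0.0646, 0.1910)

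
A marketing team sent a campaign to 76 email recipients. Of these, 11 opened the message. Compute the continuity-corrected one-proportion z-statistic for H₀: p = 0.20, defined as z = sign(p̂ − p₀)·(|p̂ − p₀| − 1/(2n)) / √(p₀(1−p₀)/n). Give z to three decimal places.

Sample proportion p̂ = 11/76 = 0.14474. p̂ − p₀ = -0.055263.
Continuity correction 1/(2n) = 1/152 = 0.006579.
Corrected numerator: |-0.055263| − 0.006579 = 0.048684.
Null standard error: √(0.20·0.80/76) = √0.002105263 = 0.045883.
z = −0.048684/0.045883 = -1.061.

z = -1.061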